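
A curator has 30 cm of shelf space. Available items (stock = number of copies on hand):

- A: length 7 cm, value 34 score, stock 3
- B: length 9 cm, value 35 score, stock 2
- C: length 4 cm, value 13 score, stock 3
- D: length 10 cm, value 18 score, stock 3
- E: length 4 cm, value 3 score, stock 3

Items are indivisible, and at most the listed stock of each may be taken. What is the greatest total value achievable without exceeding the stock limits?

137 score

Best selections within length 30 and stock limits:
- 3×A + 1×B: length 30, value 137
- 3×A + 2×C: length 29, value 128
- 3×A + 1×C + 1×E: length 29, value 118
- 1×A + 2×B + 1×C: length 29, value 117
Best: 137 score.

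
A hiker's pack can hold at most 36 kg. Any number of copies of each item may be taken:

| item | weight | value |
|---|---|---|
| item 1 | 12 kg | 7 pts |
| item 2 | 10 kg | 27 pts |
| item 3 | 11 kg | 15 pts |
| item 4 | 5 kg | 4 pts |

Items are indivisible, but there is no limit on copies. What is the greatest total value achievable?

Best value-per-unit is item 2 at 27/10; filling with it alone gives 3×27 = 81.
Optimal mix: 3×item 2 + 1×item 4 → weight 35, value 85.

85 pts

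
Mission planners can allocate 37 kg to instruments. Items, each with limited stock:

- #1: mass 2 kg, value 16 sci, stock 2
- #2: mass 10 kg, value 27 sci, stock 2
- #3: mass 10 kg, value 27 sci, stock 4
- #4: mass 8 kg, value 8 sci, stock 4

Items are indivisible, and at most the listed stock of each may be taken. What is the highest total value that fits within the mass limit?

Best selections within mass 37 and stock limits:
- 2×#1 + 3×#3: mass 34, value 113
- 2×#1 + 1×#2 + 2×#3: mass 34, value 113
- 2×#1 + 2×#2 + 1×#3: mass 34, value 113
- 1×#1 + 3×#3: mass 32, value 97
Best: 113 sci.

113 sci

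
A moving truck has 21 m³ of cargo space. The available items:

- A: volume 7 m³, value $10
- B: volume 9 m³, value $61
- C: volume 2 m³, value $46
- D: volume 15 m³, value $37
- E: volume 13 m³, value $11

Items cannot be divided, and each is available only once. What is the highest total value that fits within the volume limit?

Check high-value combinations within 21 m³:
- A+B+C: volume 7+9+2=18, value 10+61+46=117
- B+C: volume 9+2=11, value 61+46=107
- C+D: volume 2+15=17, value 46+37=83
Best: $117.

$117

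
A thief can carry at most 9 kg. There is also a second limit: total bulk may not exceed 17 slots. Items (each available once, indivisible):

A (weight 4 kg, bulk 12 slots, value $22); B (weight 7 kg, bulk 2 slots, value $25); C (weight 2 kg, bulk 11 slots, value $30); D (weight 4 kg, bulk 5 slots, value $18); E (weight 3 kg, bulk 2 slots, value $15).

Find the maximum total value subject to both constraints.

$55

Feasible sets respecting both limits:
- B+C: weight 9, bulk 13, value 55
- C+D: weight 6, bulk 16, value 48
- C+E: weight 5, bulk 13, value 45
- A+D: weight 8, bulk 17, value 40
Best: $55.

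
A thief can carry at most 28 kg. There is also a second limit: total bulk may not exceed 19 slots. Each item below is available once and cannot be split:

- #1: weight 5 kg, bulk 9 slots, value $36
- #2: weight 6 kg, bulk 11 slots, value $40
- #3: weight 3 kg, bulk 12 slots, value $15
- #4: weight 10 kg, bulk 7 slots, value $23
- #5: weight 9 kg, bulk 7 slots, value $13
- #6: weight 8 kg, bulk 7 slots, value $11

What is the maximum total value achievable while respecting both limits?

Feasible sets respecting both limits:
- #2+#4: weight 16, bulk 18, value 63
- #1+#4: weight 15, bulk 16, value 59
- #2+#5: weight 15, bulk 18, value 53
- #2+#6: weight 14, bulk 18, value 51
Best: $63.

$63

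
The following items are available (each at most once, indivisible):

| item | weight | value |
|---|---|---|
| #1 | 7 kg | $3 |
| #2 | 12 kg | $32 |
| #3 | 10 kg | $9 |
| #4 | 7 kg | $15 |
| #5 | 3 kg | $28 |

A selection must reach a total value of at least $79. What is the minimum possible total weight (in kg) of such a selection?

32

Subsets with value ≥ 79, sorted by total weight:
- #2+#3+#4+#5: weight 32, value 84
- #1+#2+#3+#4+#5: weight 39, value 87
Minimum weight: 32 kg.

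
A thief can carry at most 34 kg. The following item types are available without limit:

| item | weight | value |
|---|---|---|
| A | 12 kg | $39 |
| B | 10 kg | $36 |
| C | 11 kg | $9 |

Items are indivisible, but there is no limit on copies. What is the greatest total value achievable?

Best value-per-unit is B at 36/10; filling with it alone gives 3×36 = 108.
Optimal mix: 2×A + 1×B → weight 34, value 114.

$114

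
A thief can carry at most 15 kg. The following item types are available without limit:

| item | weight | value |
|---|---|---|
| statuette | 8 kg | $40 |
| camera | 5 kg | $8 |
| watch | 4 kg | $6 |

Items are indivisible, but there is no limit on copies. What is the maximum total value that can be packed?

$48

Best value-per-unit is statuette at 40/8; filling with it alone gives 1×40 = 40.
Optimal mix: 1×statuette + 1×camera → weight 13, value 48.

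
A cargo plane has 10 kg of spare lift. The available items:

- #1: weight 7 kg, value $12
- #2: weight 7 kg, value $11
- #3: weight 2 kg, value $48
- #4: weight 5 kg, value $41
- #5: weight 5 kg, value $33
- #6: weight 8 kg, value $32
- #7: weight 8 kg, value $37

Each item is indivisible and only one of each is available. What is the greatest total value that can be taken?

$89

Check high-value combinations within 10 kg:
- #3+#4: weight 2+5=7, value 48+41=89
- #3+#7: weight 2+8=10, value 48+37=85
- #3+#5: weight 2+5=7, value 48+33=81
- #3+#6: weight 2+8=10, value 48+32=80
Best: $89.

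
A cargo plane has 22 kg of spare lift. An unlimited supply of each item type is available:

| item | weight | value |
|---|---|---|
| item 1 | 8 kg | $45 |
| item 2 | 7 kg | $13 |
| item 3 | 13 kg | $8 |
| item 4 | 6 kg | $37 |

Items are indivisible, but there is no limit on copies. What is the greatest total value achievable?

Best value-per-unit is item 4 at 37/6; filling with it alone gives 3×37 = 111.
Optimal mix: 2×item 1 + 1×item 4 → weight 22, value 127.

$127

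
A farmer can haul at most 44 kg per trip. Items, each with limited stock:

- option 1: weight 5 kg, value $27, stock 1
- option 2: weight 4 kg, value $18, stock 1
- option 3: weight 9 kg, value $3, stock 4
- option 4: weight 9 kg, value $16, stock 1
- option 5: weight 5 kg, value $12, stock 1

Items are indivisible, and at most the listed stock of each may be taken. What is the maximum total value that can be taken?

Top feasible selections:
- 1×option 1 + 1×option 2 + 2×option 3 + 1×option 4 + 1×option 5: weight 41, value 79
- 1×option 1 + 1×option 2 + 1×option 3 + 1×option 4 + 1×option 5: weight 32, value 76
Best: $79.

$79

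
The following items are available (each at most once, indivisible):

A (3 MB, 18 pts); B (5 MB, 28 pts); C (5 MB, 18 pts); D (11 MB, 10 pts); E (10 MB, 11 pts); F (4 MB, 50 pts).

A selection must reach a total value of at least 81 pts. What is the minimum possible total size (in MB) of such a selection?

12

Subsets with value ≥ 81, sorted by total size:
- A+B+F: size 12, value 96
- A+C+F: size 12, value 86
Minimum size: 12 MB.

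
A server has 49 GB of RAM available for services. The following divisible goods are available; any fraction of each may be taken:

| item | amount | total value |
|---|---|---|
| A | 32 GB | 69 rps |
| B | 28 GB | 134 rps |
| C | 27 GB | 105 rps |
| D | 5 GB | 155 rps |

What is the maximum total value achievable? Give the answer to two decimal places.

Take in order of value per unit:
- D (155/5 per unit): all 5 → value 155, running total 155.00
- B (134/28 per unit): all 28 → value 134, running total 289.00
- C (105/27 per unit): 16 of 27 → value 16×105/27 = 62.2222, running total 351.22
Total 351.22.

351.22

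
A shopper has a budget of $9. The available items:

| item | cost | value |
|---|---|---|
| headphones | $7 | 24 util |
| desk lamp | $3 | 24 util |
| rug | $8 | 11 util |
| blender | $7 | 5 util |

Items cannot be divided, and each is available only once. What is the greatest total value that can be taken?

24 util

This is a 0/1 knapsack; check combinations near the capacity.
- desk lamp: cost 3, value 24
- headphones: cost 7, value 24
- rug: cost 8, value 11
- blender: cost 7, value 5
Best: 24 util.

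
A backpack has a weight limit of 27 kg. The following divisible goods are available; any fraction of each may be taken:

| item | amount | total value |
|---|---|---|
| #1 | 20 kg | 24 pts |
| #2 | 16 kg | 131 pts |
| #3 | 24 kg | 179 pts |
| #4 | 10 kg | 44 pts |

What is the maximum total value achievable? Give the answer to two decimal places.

Take in order of value per unit:
- #2 (131/16 per unit): all 16 → value 131, running total 131.00
- #3 (179/24 per unit): 11 of 24 → value 11×179/24 = 82.0417, running total 213.04
Total 213.04.

213.04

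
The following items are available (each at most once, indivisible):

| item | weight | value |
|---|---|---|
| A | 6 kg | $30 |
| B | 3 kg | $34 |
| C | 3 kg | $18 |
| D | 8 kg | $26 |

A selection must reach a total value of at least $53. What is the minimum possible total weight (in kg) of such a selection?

Subsets with value ≥ 53, sorted by total weight:
- A+B: weight 9, value 64
- B+D: weight 11, value 60
- A+B+C: weight 12, value 82
- B+C+D: weight 14, value 78
Minimum weight: 9 kg.

9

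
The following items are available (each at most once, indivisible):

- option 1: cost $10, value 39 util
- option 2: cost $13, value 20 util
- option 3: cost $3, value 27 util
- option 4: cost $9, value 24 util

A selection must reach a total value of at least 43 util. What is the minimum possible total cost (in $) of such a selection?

12

Subsets with value ≥ 43, sorted by total cost:
- option 3+option 4: cost 12, value 51
- option 1+option 3: cost 13, value 66
- option 2+option 3: cost 16, value 47
- option 1+option 4: cost 19, value 63
Minimum cost: 12 $.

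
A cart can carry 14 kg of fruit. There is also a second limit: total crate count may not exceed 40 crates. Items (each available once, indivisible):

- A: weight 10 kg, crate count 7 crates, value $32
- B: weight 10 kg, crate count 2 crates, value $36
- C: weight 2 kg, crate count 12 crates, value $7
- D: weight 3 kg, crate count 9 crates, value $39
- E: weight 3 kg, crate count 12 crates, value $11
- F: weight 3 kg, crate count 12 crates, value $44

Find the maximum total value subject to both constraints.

Feasible sets respecting both limits:
- D+E+F: weight 9, crate count 33, value 94
- C+D+F: weight 8, crate count 33, value 90
- D+F: weight 6, crate count 21, value 83
Best: $94.

$94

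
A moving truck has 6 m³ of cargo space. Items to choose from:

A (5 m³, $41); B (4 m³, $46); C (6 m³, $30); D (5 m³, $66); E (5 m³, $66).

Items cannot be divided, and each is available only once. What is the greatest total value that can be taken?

$66

Check high-value combinations within 6 m³:
- D: volume 5, value 66
- E: volume 5, value 66
- B: volume 4, value 46
- A: volume 5, value 41
- C: volume 6, value 30
Best: $66.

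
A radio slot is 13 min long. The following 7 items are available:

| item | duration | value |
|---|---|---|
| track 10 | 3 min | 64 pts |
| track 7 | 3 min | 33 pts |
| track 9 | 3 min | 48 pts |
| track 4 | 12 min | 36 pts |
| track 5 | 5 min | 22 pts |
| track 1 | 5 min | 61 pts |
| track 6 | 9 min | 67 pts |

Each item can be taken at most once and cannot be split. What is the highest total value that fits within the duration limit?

Check high-value combinations within 13 min:
- track 10+track 9+track 1: duration 3+3+5=11, value 64+48+61=173
- track 10+track 7+track 1: duration 3+3+5=11, value 64+33+61=158
- track 10+track 5+track 1: duration 3+5+5=13, value 64+22+61=147
Best: 173 pts.

173 pts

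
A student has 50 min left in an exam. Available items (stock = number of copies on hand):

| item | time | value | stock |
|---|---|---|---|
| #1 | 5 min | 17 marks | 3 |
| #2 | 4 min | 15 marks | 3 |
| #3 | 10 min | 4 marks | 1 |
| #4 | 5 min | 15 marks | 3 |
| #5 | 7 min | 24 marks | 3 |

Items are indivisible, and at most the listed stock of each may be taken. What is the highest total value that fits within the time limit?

168 marks

Best selections within time 50 and stock limits:
- 3×#1 + 3×#2 + 3×#5: time 48, value 168
- 3×#1 + 2×#2 + 1×#4 + 3×#5: time 49, value 168
Best: 168 marks.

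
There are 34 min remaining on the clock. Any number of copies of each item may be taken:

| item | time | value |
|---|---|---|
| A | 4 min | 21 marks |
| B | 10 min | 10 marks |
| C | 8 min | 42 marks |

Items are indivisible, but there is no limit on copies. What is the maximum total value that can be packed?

Best value-per-unit is A at 21/4, and filling with it alone uses time 8×4=32. No mix of the others beats 8×21 = 168.

168 marks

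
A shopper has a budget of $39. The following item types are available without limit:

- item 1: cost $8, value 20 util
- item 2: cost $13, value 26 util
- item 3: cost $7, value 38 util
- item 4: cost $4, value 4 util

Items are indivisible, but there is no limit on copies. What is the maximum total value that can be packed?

Best value-per-unit is item 3 at 38/7; filling with it alone gives 5×38 = 190.
Optimal mix: 5×item 3 + 1×item 4 → cost 39, value 194.

194 util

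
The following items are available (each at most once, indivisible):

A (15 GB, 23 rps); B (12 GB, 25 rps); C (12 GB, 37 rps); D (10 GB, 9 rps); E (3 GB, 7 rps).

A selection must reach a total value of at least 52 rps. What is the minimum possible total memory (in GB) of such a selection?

24

Subsets with value ≥ 52, sorted by total memory:
- B+C: memory 24, value 62
- C+D+E: memory 25, value 53
- B+C+E: memory 27, value 69
Minimum memory: 24 GB.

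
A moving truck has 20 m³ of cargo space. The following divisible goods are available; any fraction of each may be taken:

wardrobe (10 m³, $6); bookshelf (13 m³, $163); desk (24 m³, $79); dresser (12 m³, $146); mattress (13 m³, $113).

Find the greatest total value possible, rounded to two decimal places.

Take in order of value per unit:
- bookshelf (163/13 per unit): all 13 → value 163, running total 163.00
- dresser (146/12 per unit): 7 of 12 → value 7×146/12 = 85.1667, running total 248.17
Total 248.17.

248.17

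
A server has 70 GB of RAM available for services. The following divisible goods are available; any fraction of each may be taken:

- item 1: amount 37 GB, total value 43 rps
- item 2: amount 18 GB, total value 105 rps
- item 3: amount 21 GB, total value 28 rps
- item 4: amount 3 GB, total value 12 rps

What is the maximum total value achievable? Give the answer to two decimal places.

Take in order of value per unit:
- item 2 (105/18 per unit): all 18 → value 105, running total 105.00
- item 4 (12/3 per unit): all 3 → value 12, running total 117.00
- item 3 (28/21 per unit): all 21 → value 28, running total 145.00
- item 1 (43/37 per unit): 28 of 37 → value 28×43/37 = 32.5405, running total 177.54
Total 177.54.

177.54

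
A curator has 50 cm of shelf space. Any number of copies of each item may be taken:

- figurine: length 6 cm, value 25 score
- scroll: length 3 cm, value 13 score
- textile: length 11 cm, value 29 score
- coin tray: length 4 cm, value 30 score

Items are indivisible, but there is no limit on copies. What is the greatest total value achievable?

360 score

Best value-per-unit is coin tray at 30/4, and filling with it alone uses length 12×4=48. No mix of the others beats 12×30 = 360.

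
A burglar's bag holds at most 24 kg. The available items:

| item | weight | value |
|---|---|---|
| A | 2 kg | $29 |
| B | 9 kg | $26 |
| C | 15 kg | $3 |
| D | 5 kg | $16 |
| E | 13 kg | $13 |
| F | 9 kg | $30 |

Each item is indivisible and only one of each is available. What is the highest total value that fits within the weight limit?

This is a 0/1 knapsack; check combinations near the capacity.
- A+B+F: weight 2+9+9=20, value 29+26+30=85
- A+D+F: weight 2+5+9=16, value 29+16+30=75
- B+D+F: weight 9+5+9=23, value 26+16+30=72
- A+E+F: weight 2+13+9=24, value 29+13+30=72
- A+B+D: weight 2+9+5=16, value 29+26+16=71
Best: $85.

$85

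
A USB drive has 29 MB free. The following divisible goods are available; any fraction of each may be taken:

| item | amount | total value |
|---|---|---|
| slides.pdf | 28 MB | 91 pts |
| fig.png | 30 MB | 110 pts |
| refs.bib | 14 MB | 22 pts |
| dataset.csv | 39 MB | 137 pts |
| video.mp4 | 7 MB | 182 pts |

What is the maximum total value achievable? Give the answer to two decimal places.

262.67

Take in order of value per unit:
- video.mp4 (182/7 per unit): all 7 → value 182, running total 182.00
- fig.png (110/30 per unit): 22 of 30 → value 22×110/30 = 80.6667, running total 262.67
Total 262.67.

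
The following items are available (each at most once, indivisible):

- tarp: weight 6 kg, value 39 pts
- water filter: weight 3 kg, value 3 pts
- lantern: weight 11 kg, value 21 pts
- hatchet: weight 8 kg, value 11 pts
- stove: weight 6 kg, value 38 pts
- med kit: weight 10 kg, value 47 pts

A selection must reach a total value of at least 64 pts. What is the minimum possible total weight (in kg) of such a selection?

12

Subsets with value ≥ 64, sorted by total weight:
- tarp+stove: weight 12, value 77
- tarp+water filter+stove: weight 15, value 80
- tarp+med kit: weight 16, value 86
Minimum weight: 12 kg.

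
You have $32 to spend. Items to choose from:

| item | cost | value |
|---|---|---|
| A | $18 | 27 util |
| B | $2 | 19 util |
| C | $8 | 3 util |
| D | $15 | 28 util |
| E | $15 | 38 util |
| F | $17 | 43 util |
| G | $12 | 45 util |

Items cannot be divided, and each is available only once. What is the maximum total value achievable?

107 util

Check high-value combinations within $32:
- B+F+G: cost 2+17+12=31, value 19+43+45=107
- B+E+G: cost 2+15+12=29, value 19+38+45=102
- B+D+G: cost 2+15+12=29, value 19+28+45=92
Best: 107 util.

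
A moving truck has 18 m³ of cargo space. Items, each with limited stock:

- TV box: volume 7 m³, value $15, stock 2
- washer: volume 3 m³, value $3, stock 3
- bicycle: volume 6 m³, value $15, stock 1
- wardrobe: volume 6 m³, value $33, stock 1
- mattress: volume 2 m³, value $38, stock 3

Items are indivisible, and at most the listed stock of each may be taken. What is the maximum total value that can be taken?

$162

Best selections within volume 18 and stock limits:
- 1×bicycle + 1×wardrobe + 3×mattress: volume 18, value 162
- 2×washer + 1×wardrobe + 3×mattress: volume 18, value 153
Best: $162.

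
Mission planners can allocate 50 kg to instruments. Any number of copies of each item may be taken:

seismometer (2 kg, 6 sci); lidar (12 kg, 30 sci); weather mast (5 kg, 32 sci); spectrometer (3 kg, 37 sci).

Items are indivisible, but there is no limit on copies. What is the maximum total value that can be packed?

598 sci

Best value-per-unit is spectrometer at 37/3; filling with it alone gives 16×37 = 592.
Optimal mix: 1×seismometer + 16×spectrometer → mass 50, value 598.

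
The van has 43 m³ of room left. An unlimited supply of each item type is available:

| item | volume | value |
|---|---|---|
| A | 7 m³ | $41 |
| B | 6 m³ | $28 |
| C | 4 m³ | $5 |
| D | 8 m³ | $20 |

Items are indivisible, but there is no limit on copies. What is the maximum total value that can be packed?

Best value-per-unit is A at 41/7, and filling with it alone uses volume 6×7=42. No mix of the others beats 6×41 = 246.

$246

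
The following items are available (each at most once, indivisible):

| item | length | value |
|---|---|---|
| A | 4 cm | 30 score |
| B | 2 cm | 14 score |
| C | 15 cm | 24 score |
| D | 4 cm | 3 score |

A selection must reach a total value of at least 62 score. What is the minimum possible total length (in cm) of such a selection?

21

Subsets with value ≥ 62, sorted by total length:
- A+B+C: length 21, value 68
- A+B+C+D: length 25, value 71
Minimum length: 21 cm.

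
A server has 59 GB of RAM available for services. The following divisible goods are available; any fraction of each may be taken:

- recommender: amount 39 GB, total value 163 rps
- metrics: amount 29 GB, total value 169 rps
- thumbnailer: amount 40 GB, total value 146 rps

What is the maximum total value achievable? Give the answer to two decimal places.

294.38

Take in order of value per unit:
- metrics (169/29 per unit): all 29 → value 169, running total 169.00
- recommender (163/39 per unit): 30 of 39 → value 30×163/39 = 125.3846, running total 294.38
Total 294.38.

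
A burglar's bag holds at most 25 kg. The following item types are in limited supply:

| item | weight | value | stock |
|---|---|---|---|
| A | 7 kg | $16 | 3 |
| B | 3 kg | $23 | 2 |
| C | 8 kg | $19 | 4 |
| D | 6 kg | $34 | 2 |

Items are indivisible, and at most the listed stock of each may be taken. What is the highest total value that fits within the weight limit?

$130

Top feasible selections:
- 1×A + 2×B + 2×D: weight 25, value 130
- 2×B + 2×D: weight 18, value 114
Best: $130.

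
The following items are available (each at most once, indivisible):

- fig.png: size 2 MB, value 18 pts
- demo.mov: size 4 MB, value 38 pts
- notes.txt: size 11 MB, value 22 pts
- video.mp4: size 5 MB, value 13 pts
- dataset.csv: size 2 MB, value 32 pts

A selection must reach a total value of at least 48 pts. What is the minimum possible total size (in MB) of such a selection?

4

Subsets with value ≥ 48, sorted by total size:
- fig.png+dataset.csv: size 4, value 50
- demo.mov+dataset.csv: size 6, value 70
Minimum size: 4 MB.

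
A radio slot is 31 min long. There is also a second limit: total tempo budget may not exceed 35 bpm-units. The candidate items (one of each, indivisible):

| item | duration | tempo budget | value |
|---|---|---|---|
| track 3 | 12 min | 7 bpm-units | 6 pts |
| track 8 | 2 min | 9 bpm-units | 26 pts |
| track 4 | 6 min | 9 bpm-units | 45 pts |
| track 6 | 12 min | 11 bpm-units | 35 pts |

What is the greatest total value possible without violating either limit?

106 pts

Feasible sets respecting both limits:
- track 8+track 4+track 6: duration 20, tempo budget 29, value 106
- track 3+track 4+track 6: duration 30, tempo budget 27, value 86
- track 4+track 6: duration 18, tempo budget 20, value 80
Best: 106 pts.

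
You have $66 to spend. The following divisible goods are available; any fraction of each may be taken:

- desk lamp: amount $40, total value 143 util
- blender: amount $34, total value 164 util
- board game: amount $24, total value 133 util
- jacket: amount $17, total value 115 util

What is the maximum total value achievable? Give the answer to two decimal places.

368.59

Take in order of value per unit:
- jacket (115/17 per unit): all 17 → value 115, running total 115.00
- board game (133/24 per unit): all 24 → value 133, running total 248.00
- blender (164/34 per unit): 25 of 34 → value 25×164/34 = 120.5882, running total 368.59
Total 368.59.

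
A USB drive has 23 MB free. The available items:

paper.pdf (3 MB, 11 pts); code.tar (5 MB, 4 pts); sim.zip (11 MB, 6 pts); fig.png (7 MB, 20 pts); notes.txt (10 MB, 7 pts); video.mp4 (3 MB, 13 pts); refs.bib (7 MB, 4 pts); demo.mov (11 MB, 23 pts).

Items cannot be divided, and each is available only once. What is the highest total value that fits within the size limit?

56 pts

Check high-value combinations within 23 MB:
- fig.png+video.mp4+demo.mov: size 7+3+11=21, value 20+13+23=56
- paper.pdf+fig.png+demo.mov: size 3+7+11=21, value 11+20+23=54
- paper.pdf+code.tar+video.mp4+demo.mov: size 3+5+3+11=22, value 11+4+13+23=51
- paper.pdf+fig.png+notes.txt+video.mp4: size 3+7+10+3=23, value 11+20+7+13=51
- paper.pdf+code.tar+fig.png+video.mp4: size 3+5+7+3=18, value 11+4+20+13=48
Best: 56 pts.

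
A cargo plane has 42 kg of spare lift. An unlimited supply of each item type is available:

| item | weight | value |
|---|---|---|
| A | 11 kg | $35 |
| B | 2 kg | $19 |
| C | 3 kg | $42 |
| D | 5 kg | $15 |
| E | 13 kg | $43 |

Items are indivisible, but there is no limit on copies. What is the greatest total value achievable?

Best value-per-unit is C at 42/3, and filling with it alone uses weight 14×3=42. No mix of the others beats 14×42 = 588.

$588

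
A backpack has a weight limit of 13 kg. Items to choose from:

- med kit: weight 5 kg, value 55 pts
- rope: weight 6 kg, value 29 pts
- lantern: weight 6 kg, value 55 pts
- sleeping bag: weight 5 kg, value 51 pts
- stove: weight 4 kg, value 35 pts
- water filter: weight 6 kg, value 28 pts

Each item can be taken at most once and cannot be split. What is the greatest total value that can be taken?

This is a 0/1 knapsack; check combinations near the capacity.
- med kit+lantern: weight 5+6=11, value 55+55=110
- med kit+sleeping bag: weight 5+5=10, value 55+51=106
- lantern+sleeping bag: weight 6+5=11, value 55+51=106
- med kit+stove: weight 5+4=9, value 55+35=90
Best: 110 pts.

110 pts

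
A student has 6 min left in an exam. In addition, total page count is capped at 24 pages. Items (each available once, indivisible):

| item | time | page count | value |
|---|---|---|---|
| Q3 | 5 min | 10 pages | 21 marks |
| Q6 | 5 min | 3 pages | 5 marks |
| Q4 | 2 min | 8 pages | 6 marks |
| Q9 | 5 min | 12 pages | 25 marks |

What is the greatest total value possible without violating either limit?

25 marks

Feasible sets respecting both limits:
- Q9: time 5, page count 12, value 25
- Q3: time 5, page count 10, value 21
- Q4: time 2, page count 8, value 6
- Q6: time 5, page count 3, value 5
Best: 25 marks.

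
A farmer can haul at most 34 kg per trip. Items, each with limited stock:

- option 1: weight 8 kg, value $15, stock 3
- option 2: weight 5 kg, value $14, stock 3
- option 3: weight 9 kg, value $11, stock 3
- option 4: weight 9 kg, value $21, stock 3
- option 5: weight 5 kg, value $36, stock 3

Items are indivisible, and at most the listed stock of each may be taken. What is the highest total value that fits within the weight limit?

$157

Best selections within weight 34 and stock limits:
- 2×option 2 + 1×option 4 + 3×option 5: weight 34, value 157
- 1×option 1 + 2×option 2 + 3×option 5: weight 33, value 151
- 3×option 2 + 3×option 5: weight 30, value 150
Best: $157.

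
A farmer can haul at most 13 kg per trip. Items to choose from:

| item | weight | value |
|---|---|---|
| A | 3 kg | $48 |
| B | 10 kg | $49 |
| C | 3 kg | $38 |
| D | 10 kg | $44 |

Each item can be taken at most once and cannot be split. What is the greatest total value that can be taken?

$97

This is a 0/1 knapsack; check combinations near the capacity.
- A+B: weight 3+10=13, value 48+49=97
- A+D: weight 3+10=13, value 48+44=92
- B+C: weight 10+3=13, value 49+38=87
- A+C: weight 3+3=6, value 48+38=86
- C+D: weight 3+10=13, value 38+44=82
Best: $97.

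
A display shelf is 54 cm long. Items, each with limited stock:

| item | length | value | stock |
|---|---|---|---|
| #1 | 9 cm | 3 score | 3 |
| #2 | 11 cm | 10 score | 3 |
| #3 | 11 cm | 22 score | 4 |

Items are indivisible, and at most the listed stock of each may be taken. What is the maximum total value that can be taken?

91 score

Best selections within length 54 and stock limits:
- 1×#1 + 4×#3: length 53, value 91
- 4×#3: length 44, value 88
- 1×#1 + 1×#2 + 3×#3: length 53, value 79
- 1×#2 + 3×#3: length 44, value 76
Best: 91 score.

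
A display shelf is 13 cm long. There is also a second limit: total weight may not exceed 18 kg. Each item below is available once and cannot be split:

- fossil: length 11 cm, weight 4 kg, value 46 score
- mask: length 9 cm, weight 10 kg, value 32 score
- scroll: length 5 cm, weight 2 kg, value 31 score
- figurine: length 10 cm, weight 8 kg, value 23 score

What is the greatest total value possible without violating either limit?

Feasible sets respecting both limits:
- fossil: length 11, weight 4, value 46
- mask: length 9, weight 10, value 32
- scroll: length 5, weight 2, value 31
Best: 46 score.

46 score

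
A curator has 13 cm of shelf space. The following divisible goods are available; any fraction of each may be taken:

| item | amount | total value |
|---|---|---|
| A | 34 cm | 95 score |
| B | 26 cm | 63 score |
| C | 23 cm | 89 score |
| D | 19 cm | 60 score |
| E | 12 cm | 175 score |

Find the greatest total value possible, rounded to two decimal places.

Take in order of value per unit:
- E (175/12 per unit): all 12 → value 175, running total 175.00
- C (89/23 per unit): 1 of 23 → value 1×89/23 = 3.8696, running total 178.87
Total 178.87.

178.87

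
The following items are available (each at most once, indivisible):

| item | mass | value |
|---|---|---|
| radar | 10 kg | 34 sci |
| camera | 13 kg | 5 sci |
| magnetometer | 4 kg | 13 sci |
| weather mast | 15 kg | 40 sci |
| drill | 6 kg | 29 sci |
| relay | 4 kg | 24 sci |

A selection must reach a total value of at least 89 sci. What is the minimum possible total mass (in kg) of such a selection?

Subsets with value ≥ 89, sorted by total mass:
- radar+magnetometer+drill+relay: mass 24, value 100
- weather mast+drill+relay: mass 25, value 93
Minimum mass: 24 kg.

24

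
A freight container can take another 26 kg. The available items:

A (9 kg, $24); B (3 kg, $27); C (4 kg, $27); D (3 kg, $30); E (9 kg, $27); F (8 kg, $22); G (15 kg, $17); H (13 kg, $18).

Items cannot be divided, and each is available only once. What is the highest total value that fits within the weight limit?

$111

This is a 0/1 knapsack; check combinations near the capacity.
- B+C+D+E: weight 3+4+3+9=19, value 27+27+30+27=111
- A+B+C+D: weight 9+3+4+3=19, value 24+27+27+30=108
- A+B+D+E: weight 9+3+3+9=24, value 24+27+30+27=108
Best: $111.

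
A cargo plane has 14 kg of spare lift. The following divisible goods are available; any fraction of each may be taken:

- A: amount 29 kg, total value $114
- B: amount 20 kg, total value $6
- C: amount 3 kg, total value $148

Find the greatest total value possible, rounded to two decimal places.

191.24

Take in order of value per unit:
- C (148/3 per unit): all 3 → value 148, running total 148.00
- A (114/29 per unit): 11 of 29 → value 11×114/29 = 43.2414, running total 191.24
Total 191.24.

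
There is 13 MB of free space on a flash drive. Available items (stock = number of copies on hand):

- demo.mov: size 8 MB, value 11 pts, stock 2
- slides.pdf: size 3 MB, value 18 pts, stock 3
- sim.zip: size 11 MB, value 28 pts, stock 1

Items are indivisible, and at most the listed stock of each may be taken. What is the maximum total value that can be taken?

54 pts

Top feasible selections:
- 3×slides.pdf: size 9, value 54
- 2×slides.pdf: size 6, value 36
- 1×demo.mov + 1×slides.pdf: size 11, value 29
Best: 54 pts.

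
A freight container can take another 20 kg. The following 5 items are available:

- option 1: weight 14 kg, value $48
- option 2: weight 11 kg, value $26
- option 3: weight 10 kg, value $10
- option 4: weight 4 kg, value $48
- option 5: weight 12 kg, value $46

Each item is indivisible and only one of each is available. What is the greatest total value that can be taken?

$96

Check high-value combinations within 20 kg:
- option 1+option 4: weight 14+4=18, value 48+48=96
- option 4+option 5: weight 4+12=16, value 48+46=94
- option 2+option 4: weight 11+4=15, value 26+48=74
- option 3+option 4: weight 10+4=14, value 10+48=58
- option 4: weight 4, value 48
Best: $96.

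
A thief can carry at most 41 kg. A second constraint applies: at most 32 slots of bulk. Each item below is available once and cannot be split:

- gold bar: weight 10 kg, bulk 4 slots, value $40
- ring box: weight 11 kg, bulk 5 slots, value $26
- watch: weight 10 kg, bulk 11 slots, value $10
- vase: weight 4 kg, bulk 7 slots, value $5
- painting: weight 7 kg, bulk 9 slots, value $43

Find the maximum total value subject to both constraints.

$119

Feasible sets respecting both limits:
- gold bar+ring box+watch+painting: weight 38, bulk 29, value 119
- gold bar+ring box+vase+painting: weight 32, bulk 25, value 114
- gold bar+ring box+painting: weight 28, bulk 18, value 109
Best: $119.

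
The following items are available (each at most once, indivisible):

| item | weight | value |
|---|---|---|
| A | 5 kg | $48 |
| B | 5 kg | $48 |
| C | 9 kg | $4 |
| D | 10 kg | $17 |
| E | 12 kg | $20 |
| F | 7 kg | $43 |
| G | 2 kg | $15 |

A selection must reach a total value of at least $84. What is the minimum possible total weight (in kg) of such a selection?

Subsets with value ≥ 84, sorted by total weight:
- A+B: weight 10, value 96
- A+B+G: weight 12, value 111
Minimum weight: 10 kg.

10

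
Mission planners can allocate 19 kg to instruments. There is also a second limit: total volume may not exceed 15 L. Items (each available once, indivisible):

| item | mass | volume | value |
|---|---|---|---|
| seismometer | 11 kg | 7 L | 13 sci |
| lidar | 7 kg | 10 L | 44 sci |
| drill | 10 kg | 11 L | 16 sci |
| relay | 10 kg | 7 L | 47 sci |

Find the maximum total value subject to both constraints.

Feasible sets respecting both limits:
- relay: mass 10, volume 7, value 47
- lidar: mass 7, volume 10, value 44
- drill: mass 10, volume 11, value 16
Best: 47 sci.

47 sci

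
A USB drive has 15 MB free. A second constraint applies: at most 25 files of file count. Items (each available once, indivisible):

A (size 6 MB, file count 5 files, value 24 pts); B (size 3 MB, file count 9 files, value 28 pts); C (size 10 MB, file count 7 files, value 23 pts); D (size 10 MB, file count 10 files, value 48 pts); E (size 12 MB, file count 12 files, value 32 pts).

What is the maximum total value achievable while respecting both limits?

Feasible sets respecting both limits:
- B+D: size 13, file count 19, value 76
- B+E: size 15, file count 21, value 60
- A+B: size 9, file count 14, value 52
Best: 76 pts.

76 pts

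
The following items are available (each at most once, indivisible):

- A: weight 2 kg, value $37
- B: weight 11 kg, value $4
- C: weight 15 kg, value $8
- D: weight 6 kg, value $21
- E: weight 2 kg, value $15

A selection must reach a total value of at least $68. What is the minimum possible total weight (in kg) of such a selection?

Subsets with value ≥ 68, sorted by total weight:
- A+D+E: weight 10, value 73
- A+B+D+E: weight 21, value 77
Minimum weight: 10 kg.

10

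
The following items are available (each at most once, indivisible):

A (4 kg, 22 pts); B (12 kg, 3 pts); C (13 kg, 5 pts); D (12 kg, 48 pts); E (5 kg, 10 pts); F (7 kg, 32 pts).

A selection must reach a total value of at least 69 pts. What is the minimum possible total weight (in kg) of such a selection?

Subsets with value ≥ 69, sorted by total weight:
- A+D: weight 16, value 70
- D+F: weight 19, value 80
- A+D+E: weight 21, value 80
Minimum weight: 16 kg.

16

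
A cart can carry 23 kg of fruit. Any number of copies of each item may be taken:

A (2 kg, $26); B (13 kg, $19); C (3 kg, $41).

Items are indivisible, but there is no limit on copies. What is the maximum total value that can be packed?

$313

Best value-per-unit is C at 41/3; filling with it alone gives 7×41 = 287.
Optimal mix: 1×A + 7×C → weight 23, value 313.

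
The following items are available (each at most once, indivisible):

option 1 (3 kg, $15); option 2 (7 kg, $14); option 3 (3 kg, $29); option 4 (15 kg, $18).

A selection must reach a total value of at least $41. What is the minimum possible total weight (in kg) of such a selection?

6

Subsets with value ≥ 41, sorted by total weight:
- option 1+option 3: weight 6, value 44
- option 2+option 3: weight 10, value 43
- option 1+option 2+option 3: weight 13, value 58
- option 3+option 4: weight 18, value 47
Minimum weight: 6 kg.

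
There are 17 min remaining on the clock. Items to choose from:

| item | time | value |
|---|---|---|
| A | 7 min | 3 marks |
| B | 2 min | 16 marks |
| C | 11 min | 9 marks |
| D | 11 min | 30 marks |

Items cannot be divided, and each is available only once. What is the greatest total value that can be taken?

This is a 0/1 knapsack; check combinations near the capacity.
- B+D: time 2+11=13, value 16+30=46
- D: time 11, value 30
- B+C: time 2+11=13, value 16+9=25
Best: 46 marks.

46 marks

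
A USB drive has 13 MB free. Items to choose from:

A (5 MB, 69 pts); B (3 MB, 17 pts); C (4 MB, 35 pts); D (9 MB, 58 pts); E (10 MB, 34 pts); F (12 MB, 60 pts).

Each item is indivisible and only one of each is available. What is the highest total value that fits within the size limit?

121 pts

This is a 0/1 knapsack; check combinations near the capacity.
- A+B+C: size 5+3+4=12, value 69+17+35=121
- A+C: size 5+4=9, value 69+35=104
- C+D: size 4+9=13, value 35+58=93
- A+B: size 5+3=8, value 69+17=86
Best: 121 pts.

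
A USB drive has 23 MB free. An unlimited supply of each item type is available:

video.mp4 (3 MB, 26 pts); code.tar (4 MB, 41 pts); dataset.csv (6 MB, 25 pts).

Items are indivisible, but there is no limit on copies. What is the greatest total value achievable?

231 pts

Best value-per-unit is code.tar at 41/4; filling with it alone gives 5×41 = 205.
Optimal mix: 1×video.mp4 + 5×code.tar → size 23, value 231.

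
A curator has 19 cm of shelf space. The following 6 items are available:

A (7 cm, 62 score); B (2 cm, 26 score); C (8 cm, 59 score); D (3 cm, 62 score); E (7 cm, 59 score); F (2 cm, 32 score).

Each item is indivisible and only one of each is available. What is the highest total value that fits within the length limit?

215 score

Check high-value combinations within 19 cm:
- A+D+E+F: length 7+3+7+2=19, value 62+62+59+32=215
- A+B+D+E: length 7+2+3+7=19, value 62+26+62+59=209
- A+D+E: length 7+3+7=17, value 62+62+59=183
- A+C+D: length 7+8+3=18, value 62+59+62=183
Best: 215 score.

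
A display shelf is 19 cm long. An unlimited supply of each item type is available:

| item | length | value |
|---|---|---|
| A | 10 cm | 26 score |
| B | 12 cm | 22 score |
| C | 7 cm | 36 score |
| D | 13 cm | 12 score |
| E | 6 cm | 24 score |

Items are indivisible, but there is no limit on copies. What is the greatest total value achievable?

84 score

Best value-per-unit is C at 36/7; filling with it alone gives 2×36 = 72.
Optimal mix: 1×C + 2×E → length 19, value 84.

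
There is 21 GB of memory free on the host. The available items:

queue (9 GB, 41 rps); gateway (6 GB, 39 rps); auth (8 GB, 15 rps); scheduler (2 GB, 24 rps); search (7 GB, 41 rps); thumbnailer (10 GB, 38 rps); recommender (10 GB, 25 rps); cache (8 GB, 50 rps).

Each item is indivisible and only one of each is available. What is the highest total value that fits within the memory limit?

Check high-value combinations within 21 GB:
- gateway+search+cache: memory 6+7+8=21, value 39+41+50=130
- scheduler+search+cache: memory 2+7+8=17, value 24+41+50=115
- queue+scheduler+cache: memory 9+2+8=19, value 41+24+50=115
- gateway+scheduler+cache: memory 6+2+8=16, value 39+24+50=113
- scheduler+thumbnailer+cache: memory 2+10+8=20, value 24+38+50=112
Best: 130 rps.

130 rps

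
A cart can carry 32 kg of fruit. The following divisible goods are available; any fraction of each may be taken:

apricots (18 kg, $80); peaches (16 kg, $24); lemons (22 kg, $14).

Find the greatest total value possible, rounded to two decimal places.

Take in order of value per unit:
- apricots (80/18 per unit): all 18 → value 80, running total 80.00
- peaches (24/16 per unit): 14 of 16 → value 14×24/16 = 21.0000, running total 101.00
Total 101.00.

101.00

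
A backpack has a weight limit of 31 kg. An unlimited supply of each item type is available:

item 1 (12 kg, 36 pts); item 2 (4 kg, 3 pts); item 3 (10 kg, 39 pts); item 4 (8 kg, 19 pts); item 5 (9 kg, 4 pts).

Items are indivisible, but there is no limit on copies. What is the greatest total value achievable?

117 pts

Best value-per-unit is item 3 at 39/10, and filling with it alone uses weight 3×10=30. No mix of the others beats 3×39 = 117.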